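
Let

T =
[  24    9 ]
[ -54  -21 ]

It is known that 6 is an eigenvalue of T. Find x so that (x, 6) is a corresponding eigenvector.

We need (T - 6I)v = 0.
T - 6I = [[18, 9], [-54, -27]].
Row 1: (18)·x + (9)·6 = 0
Row 2: (-54)·x + (-27)·6 = 0
Solving gives x = -3.
Check: T·(-3, 6) = (-18, 36) = 6·(-3, 6).

-3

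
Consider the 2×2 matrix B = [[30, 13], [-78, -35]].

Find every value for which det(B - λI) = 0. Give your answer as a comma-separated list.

-9, 4

det(B - λI) = (30 - λ)(-35 - λ) - (13)·(-78) = λ^2 + 5λ - 36.
This factors as (λ + 9)·(λ - 4) = 0.
Eigenvalues: -9, 4.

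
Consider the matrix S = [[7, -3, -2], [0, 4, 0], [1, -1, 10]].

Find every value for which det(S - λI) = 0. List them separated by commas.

4, 8, 9

Compute the characteristic polynomial p(λ) = det(λI - S).
Expanding along the first row, p(λ) = λ^3 - 21λ^2 + 140λ - 288.
Since p(4) = 0, λ = 4 is a root.
Factor out (λ - 4): p(λ) = (λ - 4)·(λ^2 - 17λ + 72).
The quadratic factors as (λ - 8)·(λ - 9).
Eigenvalues: 4, 8, 9.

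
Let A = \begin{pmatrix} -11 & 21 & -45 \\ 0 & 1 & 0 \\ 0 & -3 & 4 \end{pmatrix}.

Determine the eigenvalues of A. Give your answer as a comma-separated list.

Compute the characteristic polynomial p(r) = det(rI - A).
Expanding the 3×3 determinant: p(r) = r^3 + 6r^2 - 51r + 44.
Since p(1) = 0, r = 1 is a root.
Factor out (r - 1): p(r) = (r - 1)·(r^2 + 7r - 44).
The quadratic factors as (r + 11)·(r - 4).
Eigenvalues: -11, 1, 4.

-11, 1, 4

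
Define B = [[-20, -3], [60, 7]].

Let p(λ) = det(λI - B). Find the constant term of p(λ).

40

p(λ) = λ^2 + 13λ + 40.
The constant term is 40.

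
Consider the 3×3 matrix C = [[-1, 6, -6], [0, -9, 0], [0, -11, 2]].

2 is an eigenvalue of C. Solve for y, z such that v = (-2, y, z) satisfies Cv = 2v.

We need (C - 2I)v = 0.
C - 2I = [[-3, 6, -6], [0, -11, 0], [0, -11, 0]].
Row 1: (-3)·-2 + (6)·y + (-6)·z = 0
Row 2: (0)·-2 + (-11)·y + (0)·z = 0
Row 3: (0)·-2 + (-11)·y + (0)·z = 0
Solving gives y = 0, z = 1.
Check: C·(-2, 0, 1) = (-4, 0, 2) = 2·(-2, 0, 1).

0, 1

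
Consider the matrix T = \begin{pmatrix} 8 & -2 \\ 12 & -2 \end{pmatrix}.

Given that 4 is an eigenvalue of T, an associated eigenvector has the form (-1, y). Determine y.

We need (T - 4I)v = 0.
T - 4I = [[4, -2], [12, -6]].
Row 1: (4)·-1 + (-2)·y = 0
Row 2: (12)·-1 + (-6)·y = 0
Solving gives y = -2.
Check: T·(-1, -2) = (-4, -8) = 4·(-1, -2).

-2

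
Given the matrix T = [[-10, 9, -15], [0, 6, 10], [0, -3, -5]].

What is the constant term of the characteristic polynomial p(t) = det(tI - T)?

p(0) = det(0·I − T) = det(−T) = (−1)^3·det(T).
det(T) = 0, so p(0) = 0.

0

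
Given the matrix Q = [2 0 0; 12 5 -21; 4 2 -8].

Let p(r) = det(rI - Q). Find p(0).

-4

p(0) = det(0·I − Q) = det(−Q) = (−1)^3·det(Q).
det(Q) = 4, so p(0) = -4.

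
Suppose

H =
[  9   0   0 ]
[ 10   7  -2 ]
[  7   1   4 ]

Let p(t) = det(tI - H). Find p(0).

-270

p(0) = det(0·I − H) = det(−H) = (−1)^3·det(H).
det(H) = 270, so p(0) = -270.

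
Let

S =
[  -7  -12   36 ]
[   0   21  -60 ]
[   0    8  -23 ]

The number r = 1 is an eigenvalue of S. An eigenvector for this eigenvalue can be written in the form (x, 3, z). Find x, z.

0, 1

We need (S - 1I)v = 0.
S - 1I = [[-8, -12, 36], [0, 20, -60], [0, 8, -24]].
Row 1: (-8)·x + (-12)·3 + (36)·z = 0
Row 2: (0)·x + (20)·3 + (-60)·z = 0
Row 3: (0)·x + (8)·3 + (-24)·z = 0
Solving gives x = 0, z = 1.
Check: S·(0, 3, 1) = (0, 3, 1) = 1·(0, 3, 1).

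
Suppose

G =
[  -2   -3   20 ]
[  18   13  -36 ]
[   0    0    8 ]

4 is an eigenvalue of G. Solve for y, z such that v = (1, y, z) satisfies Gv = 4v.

-2, 0

We need (G - 4I)v = 0.
G - 4I = [[-6, -3, 20], [18, 9, -36], [0, 0, 4]].
Row 1: (-6)·1 + (-3)·y + (20)·z = 0
Row 2: (18)·1 + (9)·y + (-36)·z = 0
Row 3: (0)·1 + (0)·y + (4)·z = 0
Solving gives y = -2, z = 0.
Check: G·(1, -2, 0) = (4, -8, 0) = 4·(1, -2, 0).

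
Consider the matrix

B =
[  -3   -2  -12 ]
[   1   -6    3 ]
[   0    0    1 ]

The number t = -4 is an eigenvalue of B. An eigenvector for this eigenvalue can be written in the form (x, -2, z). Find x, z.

-4, 0

We need (B + 4I)v = 0.
B + 4I = [[1, -2, -12], [1, -2, 3], [0, 0, 5]].
Row 1: (1)·x + (-2)·-2 + (-12)·z = 0
Row 2: (1)·x + (-2)·-2 + (3)·z = 0
Row 3: (0)·x + (0)·-2 + (5)·z = 0
Solving gives x = -4, z = 0.
Check: B·(-4, -2, 0) = (16, 8, 0) = -4·(-4, -2, 0).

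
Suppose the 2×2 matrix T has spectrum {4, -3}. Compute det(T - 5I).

8

If T has eigenvalues 4, -3, then T - 5I has eigenvalues -1, -8.
det(T - 5I) = (-1) · (-8) = 8.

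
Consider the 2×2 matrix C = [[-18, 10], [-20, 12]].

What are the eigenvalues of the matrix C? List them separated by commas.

-8, 2

det(C - rI) = (-18 - r)(12 - r) - (10)·(-20) = r^2 + 6r - 16.
This factors as (r + 8)·(r - 2) = 0.
Eigenvalues: -8, 2.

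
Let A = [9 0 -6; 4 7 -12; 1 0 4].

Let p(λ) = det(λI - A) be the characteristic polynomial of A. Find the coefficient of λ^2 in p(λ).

The coefficient of λ^2 of det(λI - A) is −trace(A).
trace(A) = (9) + (7) + (4) = 20, so the coefficient is -20.

-20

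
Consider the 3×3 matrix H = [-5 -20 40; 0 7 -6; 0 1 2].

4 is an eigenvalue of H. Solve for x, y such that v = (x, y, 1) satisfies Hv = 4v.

We need (H - 4I)v = 0.
H - 4I = [[-9, -20, 40], [0, 3, -6], [0, 1, -2]].
Row 1: (-9)·x + (-20)·y + (40)·1 = 0
Row 2: (0)·x + (3)·y + (-6)·1 = 0
Row 3: (0)·x + (1)·y + (-2)·1 = 0
Solving gives x = 0, y = 2.
Check: H·(0, 2, 1) = (0, 8, 4) = 4·(0, 2, 1).

0, 2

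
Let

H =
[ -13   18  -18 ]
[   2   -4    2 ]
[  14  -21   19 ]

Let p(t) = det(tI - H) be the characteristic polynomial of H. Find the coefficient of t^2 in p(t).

The coefficient of t^2 of det(tI - H) is −trace(H).
trace(H) = (-13) + (-4) + (19) = 2, so the coefficient is -2.

-2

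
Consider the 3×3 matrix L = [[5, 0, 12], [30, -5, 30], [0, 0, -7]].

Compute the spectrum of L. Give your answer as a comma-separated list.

The characteristic polynomial is p(λ) = det(λI - L).
Cofactor expansion gives p(λ) = λ^3 + 7λ^2 - 25λ - 175.
Try λ = -5: p(-5) = 0, so -5 is a root.
Dividing by (λ + 5) leaves λ^2 + 2λ - 35.
The quadratic factors as (λ + 7)·(λ - 5).
Eigenvalues: -7, -5, 5.

-7, -5, 5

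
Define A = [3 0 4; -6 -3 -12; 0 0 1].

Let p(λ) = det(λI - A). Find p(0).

p(0) = det(0·I − A) = det(−A) = (−1)^3·det(A).
det(A) = -9, so p(0) = 9.

9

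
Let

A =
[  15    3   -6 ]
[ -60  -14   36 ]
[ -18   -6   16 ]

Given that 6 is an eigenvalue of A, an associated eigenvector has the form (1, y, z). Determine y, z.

We need (A - 6I)v = 0.
A - 6I = [[9, 3, -6], [-60, -20, 36], [-18, -6, 10]].
Row 1: (9)·1 + (3)·y + (-6)·z = 0
Row 2: (-60)·1 + (-20)·y + (36)·z = 0
Row 3: (-18)·1 + (-6)·y + (10)·z = 0
Solving gives y = -3, z = 0.
Check: A·(1, -3, 0) = (6, -18, 0) = 6·(1, -3, 0).

-3, 0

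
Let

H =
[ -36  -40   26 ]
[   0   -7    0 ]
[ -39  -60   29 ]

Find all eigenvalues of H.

-10, -7, 3

Set up det(lambda·I - H) = 0.
Expanding along the first row, p(lambda) = lambda^3 + 14·lambda^2 + 19·lambda - 210.
Rational-root test: lambda = 3 gives p(3) = 0.
Factor out (lambda - 3): p(lambda) = (lambda - 3)·(lambda^2 + 17·lambda + 70).
The quadratic factors as (lambda + 10)·(lambda + 7).
Eigenvalues: -10, -7, 3.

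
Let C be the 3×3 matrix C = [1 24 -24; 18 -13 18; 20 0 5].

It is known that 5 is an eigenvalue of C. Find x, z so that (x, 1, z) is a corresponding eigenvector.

0, 1

We need (C - 5I)v = 0.
C - 5I = [[-4, 24, -24], [18, -18, 18], [20, 0, 0]].
Row 1: (-4)·x + (24)·1 + (-24)·z = 0
Row 2: (18)·x + (-18)·1 + (18)·z = 0
Row 3: (20)·x + (0)·1 + (0)·z = 0
Solving gives x = 0, z = 1.
Check: C·(0, 1, 1) = (0, 5, 5) = 5·(0, 1, 1).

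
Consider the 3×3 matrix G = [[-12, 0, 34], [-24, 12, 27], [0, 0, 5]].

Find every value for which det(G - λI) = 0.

Compute the characteristic polynomial p(r) = det(rI - G).
Cofactor expansion gives p(r) = r^3 - 5r^2 - 144r + 720.
Try r = -12: p(-12) = 0, so -12 is a root.
Dividing by (r + 12) leaves r^2 - 17r + 60.
The quadratic factors as (r - 5)·(r - 12).
Eigenvalues: -12, 5, 12.

-12, 5, 12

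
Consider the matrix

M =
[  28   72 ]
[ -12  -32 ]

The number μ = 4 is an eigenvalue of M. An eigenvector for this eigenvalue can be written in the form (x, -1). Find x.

3

We need (M - 4I)v = 0.
M - 4I = [[24, 72], [-12, -36]].
Row 1: (24)·x + (72)·-1 = 0
Row 2: (-12)·x + (-36)·-1 = 0
Solving gives x = 3.
Check: M·(3, -1) = (12, -4) = 4·(3, -1).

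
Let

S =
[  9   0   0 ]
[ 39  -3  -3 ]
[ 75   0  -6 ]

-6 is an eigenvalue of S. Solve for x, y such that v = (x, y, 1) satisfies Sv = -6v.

0, 1

We need (S + 6I)v = 0.
S + 6I = [[15, 0, 0], [39, 3, -3], [75, 0, 0]].
Row 1: (15)·x + (0)·y + (0)·1 = 0
Row 2: (39)·x + (3)·y + (-3)·1 = 0
Row 3: (75)·x + (0)·y + (0)·1 = 0
Solving gives x = 0, y = 1.
Check: S·(0, 1, 1) = (0, -6, -6) = -6·(0, 1, 1).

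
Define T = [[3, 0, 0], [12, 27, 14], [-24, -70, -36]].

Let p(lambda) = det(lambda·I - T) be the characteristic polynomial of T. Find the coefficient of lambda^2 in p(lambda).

The coefficient of lambda^2 of det(lambda·I - T) is −trace(T).
trace(T) = (3) + (27) + (-36) = -6, so the coefficient is 6.

6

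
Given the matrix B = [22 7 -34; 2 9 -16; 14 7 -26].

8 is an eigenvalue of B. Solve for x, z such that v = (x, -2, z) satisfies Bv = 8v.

We need (B - 8I)v = 0.
B - 8I = [[14, 7, -34], [2, 1, -16], [14, 7, -34]].
Row 1: (14)·x + (7)·-2 + (-34)·z = 0
Row 2: (2)·x + (1)·-2 + (-16)·z = 0
Row 3: (14)·x + (7)·-2 + (-34)·z = 0
Solving gives x = 1, z = 0.
Check: B·(1, -2, 0) = (8, -16, 0) = 8·(1, -2, 0).

1, 0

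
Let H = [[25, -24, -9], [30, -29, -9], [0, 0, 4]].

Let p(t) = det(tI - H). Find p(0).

p(0) = det(0·I − H) = det(−H) = (−1)^3·det(H).
det(H) = -20, so p(0) = 20.

20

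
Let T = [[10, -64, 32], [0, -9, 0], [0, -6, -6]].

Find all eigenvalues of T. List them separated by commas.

Compute the characteristic polynomial p(r) = det(rI - T).
Expanding the 3×3 determinant: p(r) = r^3 + 5r^2 - 96r - 540.
Try r = -6: p(-6) = 0, so -6 is a root.
Factor out (r + 6): p(r) = (r + 6)·(r^2 - r - 90).
The quadratic factors as (r + 9)·(r - 10).
Eigenvalues: -9, -6, 10.

-9, -6, 10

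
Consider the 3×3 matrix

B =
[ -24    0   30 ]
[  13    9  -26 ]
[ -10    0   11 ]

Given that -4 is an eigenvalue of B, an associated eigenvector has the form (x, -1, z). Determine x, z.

-3, -2

We need (B + 4I)v = 0.
B + 4I = [[-20, 0, 30], [13, 13, -26], [-10, 0, 15]].
Row 1: (-20)·x + (0)·-1 + (30)·z = 0
Row 2: (13)·x + (13)·-1 + (-26)·z = 0
Row 3: (-10)·x + (0)·-1 + (15)·z = 0
Solving gives x = -3, z = -2.
Check: B·(-3, -1, -2) = (12, 4, 8) = -4·(-3, -1, -2).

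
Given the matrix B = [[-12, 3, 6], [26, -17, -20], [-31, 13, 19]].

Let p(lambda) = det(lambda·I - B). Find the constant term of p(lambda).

0

p(lambda) = lambda^3 + 10·lambda^2 + 21·lambda.
The constant term is 0.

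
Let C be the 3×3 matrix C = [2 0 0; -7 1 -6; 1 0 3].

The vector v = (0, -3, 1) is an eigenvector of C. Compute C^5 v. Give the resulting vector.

(0, -729, 243)

First find the eigenvalue: Cv = (0, -9, 3) = 3·(0, -3, 1), so λ = 3.
Then C^5 v = λ^5·v = 3^5·(0, -3, 1) = 243·(0, -3, 1) = (0, -729, 243).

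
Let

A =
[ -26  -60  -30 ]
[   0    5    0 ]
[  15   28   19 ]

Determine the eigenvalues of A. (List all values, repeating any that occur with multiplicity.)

-11, 4, 5

Set up det(tI - A) = 0.
Cofactor expansion gives p(t) = t^3 + 2t^2 - 79t + 220.
Since p(5) = 0, t = 5 is a root.
Factor out (t - 5): p(t) = (t - 5)·(t^2 + 7t - 44).
The quadratic factors as (t + 11)·(t - 4).
Eigenvalues: -11, 4, 5.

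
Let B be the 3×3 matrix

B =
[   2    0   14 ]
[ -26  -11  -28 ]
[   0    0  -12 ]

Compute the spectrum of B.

-12, -11, 2

Compute the characteristic polynomial p(t) = det(tI - B).
Expanding along the first row, p(t) = t^3 + 21t^2 + 86t - 264.
Rational-root test: t = -11 gives p(-11) = 0.
Dividing by (t + 11) leaves t^2 + 10t - 24.
The quadratic factors as (t + 12)·(t - 2).
Eigenvalues: -12, -11, 2.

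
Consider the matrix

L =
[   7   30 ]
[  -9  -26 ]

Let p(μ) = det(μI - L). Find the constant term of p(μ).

88

p(μ) = μ^2 + 19μ + 88.
The constant term is 88.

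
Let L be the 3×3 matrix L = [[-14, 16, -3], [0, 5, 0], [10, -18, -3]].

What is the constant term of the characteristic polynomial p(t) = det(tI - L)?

p(0) = det(0·I − L) = det(−L) = (−1)^3·det(L).
det(L) = 360, so p(0) = -360.

-360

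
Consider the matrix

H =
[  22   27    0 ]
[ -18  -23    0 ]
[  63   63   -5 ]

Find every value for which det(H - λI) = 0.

-5, -5, 4

The characteristic polynomial is p(λ) = det(λI - H).
Expanding along the first row, p(λ) = λ^3 + 6λ^2 - 15λ - 100.
Try λ = 4: p(4) = 0, so 4 is a root.
Factor out (λ - 4): p(λ) = (λ - 4)·(λ^2 + 10λ + 25).
The quadratic factor is (λ + 5)^2.
Eigenvalues: -5, -5, 4.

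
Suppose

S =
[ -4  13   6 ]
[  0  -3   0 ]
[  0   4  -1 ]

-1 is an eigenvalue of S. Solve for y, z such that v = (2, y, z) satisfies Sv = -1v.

0, 1

We need (S + 1I)v = 0.
S + 1I = [[-3, 13, 6], [0, -2, 0], [0, 4, 0]].
Row 1: (-3)·2 + (13)·y + (6)·z = 0
Row 2: (0)·2 + (-2)·y + (0)·z = 0
Row 3: (0)·2 + (4)·y + (0)·z = 0
Solving gives y = 0, z = 1.
Check: S·(2, 0, 1) = (-2, 0, -1) = -1·(2, 0, 1).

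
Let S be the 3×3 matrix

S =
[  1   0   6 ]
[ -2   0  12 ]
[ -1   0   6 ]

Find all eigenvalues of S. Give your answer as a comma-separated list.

0, 3, 4

The characteristic polynomial is p(t) = det(tI - S).
Expanding along the first row, p(t) = t^3 - 7t^2 + 12t.
Rational-root test: t = 0 gives p(0) = 0.
Dividing by t leaves t^2 - 7t + 12.
The quadratic factors as (t - 3)·(t - 4).
Eigenvalues: 0, 3, 4.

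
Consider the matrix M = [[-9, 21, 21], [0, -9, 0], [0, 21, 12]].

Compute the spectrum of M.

-9, -9, 12

The characteristic polynomial is p(s) = det(sI - M).
Expanding the 3×3 determinant: p(s) = s^3 + 6s^2 - 135s - 972.
Try s = 12: p(12) = 0, so 12 is a root.
Factor out (s - 12): p(s) = (s - 12)·(s^2 + 18s + 81).
The quadratic factor is (s + 9)^2.
Eigenvalues: -9, -9, 12.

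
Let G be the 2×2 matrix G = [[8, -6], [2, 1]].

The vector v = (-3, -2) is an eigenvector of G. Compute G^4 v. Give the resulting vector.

(-768, -512)

First find the eigenvalue: Gv = (-12, -8) = 4·(-3, -2), so λ = 4.
Then G^4 v = λ^4·v = 4^4·(-3, -2) = 256·(-3, -2) = (-768, -512).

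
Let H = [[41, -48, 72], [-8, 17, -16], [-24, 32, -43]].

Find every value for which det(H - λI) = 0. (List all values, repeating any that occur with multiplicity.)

1, 5, 9

The characteristic polynomial is p(lambda) = det(lambda·I - H).
Expanding the 3×3 determinant: p(lambda) = lambda^3 - 15·lambda^2 + 59·lambda - 45.
Try lambda = 1: p(1) = 0, so 1 is a root.
Factor out (lambda - 1): p(lambda) = (lambda - 1)·(lambda^2 - 14·lambda + 45).
The quadratic factors as (lambda - 5)·(lambda - 9).
Eigenvalues: 1, 5, 9.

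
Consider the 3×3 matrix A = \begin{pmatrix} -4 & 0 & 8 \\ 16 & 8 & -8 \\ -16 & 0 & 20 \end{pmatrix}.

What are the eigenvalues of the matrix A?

The characteristic polynomial is p(λ) = det(λI - A).
Cofactor expansion gives p(λ) = λ^3 - 24λ^2 + 176λ - 384.
Since p(8) = 0, λ = 8 is a root.
Factor out (λ - 8): p(λ) = (λ - 8)·(λ^2 - 16λ + 48).
The quadratic factors as (λ - 4)·(λ - 12).
Eigenvalues: 4, 8, 12.

4, 8, 12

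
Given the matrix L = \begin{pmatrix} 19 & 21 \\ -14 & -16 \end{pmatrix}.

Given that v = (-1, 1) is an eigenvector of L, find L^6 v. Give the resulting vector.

First find the eigenvalue: Lv = (2, -2) = -2·(-1, 1), so λ = -2.
Then L^6 v = λ^6·v = (-2)^6·(-1, 1) = 64·(-1, 1) = (-64, 64).

(-64, 64)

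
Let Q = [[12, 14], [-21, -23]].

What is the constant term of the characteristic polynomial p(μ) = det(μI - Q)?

18

p(0) = det(0·I − Q) = det(−Q) = (−1)^2·det(Q).
det(Q) = 18, so p(0) = 18.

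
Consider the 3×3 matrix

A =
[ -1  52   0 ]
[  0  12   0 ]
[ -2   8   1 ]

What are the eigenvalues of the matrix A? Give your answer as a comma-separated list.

Set up det(λI - A) = 0.
Cofactor expansion gives p(λ) = λ^3 - 12λ^2 - λ + 12.
Try λ = -1: p(-1) = 0, so -1 is a root.
Dividing by (λ + 1) leaves λ^2 - 13λ + 12.
The quadratic factors as (λ - 1)·(λ - 12).
Eigenvalues: -1, 1, 12.

-1, 1, 12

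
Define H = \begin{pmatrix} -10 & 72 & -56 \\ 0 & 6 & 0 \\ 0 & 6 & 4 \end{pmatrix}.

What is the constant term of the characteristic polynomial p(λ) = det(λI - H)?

240

p(0) = det(0·I − H) = det(−H) = (−1)^3·det(H).
det(H) = -240, so p(0) = 240.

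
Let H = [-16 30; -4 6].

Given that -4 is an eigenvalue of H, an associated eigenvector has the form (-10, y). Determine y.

We need (H + 4I)v = 0.
H + 4I = [[-12, 30], [-4, 10]].
Row 1: (-12)·-10 + (30)·y = 0
Row 2: (-4)·-10 + (10)·y = 0
Solving gives y = -4.
Check: H·(-10, -4) = (40, 16) = -4·(-10, -4).

-4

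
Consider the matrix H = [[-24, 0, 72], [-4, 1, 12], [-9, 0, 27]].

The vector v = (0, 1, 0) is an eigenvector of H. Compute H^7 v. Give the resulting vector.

First find the eigenvalue: Hv = (0, 1, 0) = 1·(0, 1, 0), so λ = 1.
Then H^7 v = λ^7·v = 1^7·(0, 1, 0) = 1·(0, 1, 0) = (0, 1, 0).

(0, 1, 0)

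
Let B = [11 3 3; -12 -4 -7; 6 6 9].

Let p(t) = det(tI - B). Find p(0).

p(0) = det(0·I − B) = det(−B) = (−1)^3·det(B).
det(B) = 120, so p(0) = -120.

-120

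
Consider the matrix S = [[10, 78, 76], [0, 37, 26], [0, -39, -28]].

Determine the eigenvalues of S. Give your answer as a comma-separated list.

The characteristic polynomial is p(λ) = det(λI - S).
Cofactor expansion gives p(λ) = λ^3 - 19λ^2 + 68λ + 220.
Try λ = 11: p(11) = 0, so 11 is a root.
Factor out (λ - 11): p(λ) = (λ - 11)·(λ^2 - 8λ - 20).
The quadratic factors as (λ + 2)·(λ - 10).
Eigenvalues: -2, 10, 11.

-2, 10, 11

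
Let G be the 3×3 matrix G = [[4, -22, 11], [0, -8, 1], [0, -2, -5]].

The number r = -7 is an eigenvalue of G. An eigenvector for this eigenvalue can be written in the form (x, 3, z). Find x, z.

We need (G + 7I)v = 0.
G + 7I = [[11, -22, 11], [0, -1, 1], [0, -2, 2]].
Row 1: (11)·x + (-22)·3 + (11)·z = 0
Row 2: (0)·x + (-1)·3 + (1)·z = 0
Row 3: (0)·x + (-2)·3 + (2)·z = 0
Solving gives x = 3, z = 3.
Check: G·(3, 3, 3) = (-21, -21, -21) = -7·(3, 3, 3).

3, 3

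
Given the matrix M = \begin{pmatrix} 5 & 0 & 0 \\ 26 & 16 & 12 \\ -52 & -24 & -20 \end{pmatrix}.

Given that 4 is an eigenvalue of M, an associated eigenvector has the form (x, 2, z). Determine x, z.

0, -2

We need (M - 4I)v = 0.
M - 4I = [[1, 0, 0], [26, 12, 12], [-52, -24, -24]].
Row 1: (1)·x + (0)·2 + (0)·z = 0
Row 2: (26)·x + (12)·2 + (12)·z = 0
Row 3: (-52)·x + (-24)·2 + (-24)·z = 0
Solving gives x = 0, z = -2.
Check: M·(0, 2, -2) = (0, 8, -8) = 4·(0, 2, -2).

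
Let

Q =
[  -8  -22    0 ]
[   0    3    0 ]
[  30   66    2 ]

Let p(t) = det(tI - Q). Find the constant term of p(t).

48

p(t) = t^3 + 3t^2 - 34t + 48.
The constant term is 48.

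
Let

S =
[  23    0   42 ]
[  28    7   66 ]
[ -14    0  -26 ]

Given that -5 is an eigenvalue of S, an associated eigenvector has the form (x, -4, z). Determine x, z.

-3, 2

We need (S + 5I)v = 0.
S + 5I = [[28, 0, 42], [28, 12, 66], [-14, 0, -21]].
Row 1: (28)·x + (0)·-4 + (42)·z = 0
Row 2: (28)·x + (12)·-4 + (66)·z = 0
Row 3: (-14)·x + (0)·-4 + (-21)·z = 0
Solving gives x = -3, z = 2.
Check: S·(-3, -4, 2) = (15, 20, -10) = -5·(-3, -4, 2).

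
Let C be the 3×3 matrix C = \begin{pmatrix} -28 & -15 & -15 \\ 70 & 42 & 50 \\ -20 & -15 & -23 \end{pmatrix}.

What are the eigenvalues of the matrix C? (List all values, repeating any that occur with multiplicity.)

-8, -3, 2

Set up det(rI - C) = 0.
Expanding the 3×3 determinant: p(r) = r^3 + 9r^2 + 2r - 48.
Since p(-8) = 0, r = -8 is a root.
Factor out (r + 8): p(r) = (r + 8)·(r^2 + r - 6).
The quadratic factors as (r + 3)·(r - 2).
Eigenvalues: -8, -3, 2.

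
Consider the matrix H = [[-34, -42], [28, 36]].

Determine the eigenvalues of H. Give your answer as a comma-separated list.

det(H - sI) = (-34 - s)(36 - s) - (-42)·(28) = s^2 - 2s - 48.
This factors as (s + 6)·(s - 8) = 0.
Eigenvalues: -6, 8.

-6, 8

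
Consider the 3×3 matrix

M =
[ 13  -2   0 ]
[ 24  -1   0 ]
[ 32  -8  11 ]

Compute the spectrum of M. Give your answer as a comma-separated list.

5, 7, 11

Set up det(μI - M) = 0.
Cofactor expansion gives p(μ) = μ^3 - 23μ^2 + 167μ - 385.
Since p(11) = 0, μ = 11 is a root.
Dividing by (μ - 11) leaves μ^2 - 12μ + 35.
The quadratic factors as (μ - 5)·(μ - 7).
Eigenvalues: 5, 7, 11.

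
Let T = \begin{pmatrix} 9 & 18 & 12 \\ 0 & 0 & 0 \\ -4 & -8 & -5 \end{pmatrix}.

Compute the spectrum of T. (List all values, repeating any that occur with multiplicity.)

0, 1, 3

Set up det(μI - T) = 0.
Cofactor expansion gives p(μ) = μ^3 - 4μ^2 + 3μ.
Since p(1) = 0, μ = 1 is a root.
Dividing by (μ - 1) leaves μ^2 - 3μ.
The quadratic factors as μ·(μ - 3).
Eigenvalues: 0, 1, 3.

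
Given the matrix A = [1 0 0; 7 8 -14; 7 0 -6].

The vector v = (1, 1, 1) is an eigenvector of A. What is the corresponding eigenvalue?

Compute Av: A·(1, 1, 1) = (1, 1, 1).
Since Av = λv, compare component 1: 1 = λ·1, so λ = 1.

1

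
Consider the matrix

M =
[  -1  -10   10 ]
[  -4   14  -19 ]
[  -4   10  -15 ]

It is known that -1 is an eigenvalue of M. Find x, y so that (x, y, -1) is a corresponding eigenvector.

We need (M + 1I)v = 0.
M + 1I = [[0, -10, 10], [-4, 15, -19], [-4, 10, -14]].
Row 1: (0)·x + (-10)·y + (10)·-1 = 0
Row 2: (-4)·x + (15)·y + (-19)·-1 = 0
Row 3: (-4)·x + (10)·y + (-14)·-1 = 0
Solving gives x = 1, y = -1.
Check: M·(1, -1, -1) = (-1, 1, 1) = -1·(1, -1, -1).

1, -1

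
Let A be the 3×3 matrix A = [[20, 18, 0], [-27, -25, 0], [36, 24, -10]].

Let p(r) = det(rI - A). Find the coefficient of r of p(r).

p(r) = r^3 + 15r^2 + 36r - 140.
The coefficient of r is 36.

36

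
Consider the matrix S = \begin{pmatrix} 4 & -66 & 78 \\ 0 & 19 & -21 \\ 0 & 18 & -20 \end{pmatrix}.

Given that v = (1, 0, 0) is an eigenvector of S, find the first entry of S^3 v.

64

First find the eigenvalue: Sv = (4, 0, 0) = 4·(1, 0, 0), so λ = 4.
Then S^3 v = λ^3·v = 4^3·(1, 0, 0) = 64·(1, 0, 0) = (64, 0, 0).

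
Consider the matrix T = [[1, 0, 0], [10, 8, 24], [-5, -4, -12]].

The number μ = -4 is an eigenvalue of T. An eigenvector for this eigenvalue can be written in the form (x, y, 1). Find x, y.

0, -2

We need (T + 4I)v = 0.
T + 4I = [[5, 0, 0], [10, 12, 24], [-5, -4, -8]].
Row 1: (5)·x + (0)·y + (0)·1 = 0
Row 2: (10)·x + (12)·y + (24)·1 = 0
Row 3: (-5)·x + (-4)·y + (-8)·1 = 0
Solving gives x = 0, y = -2.
Check: T·(0, -2, 1) = (0, 8, -4) = -4·(0, -2, 1).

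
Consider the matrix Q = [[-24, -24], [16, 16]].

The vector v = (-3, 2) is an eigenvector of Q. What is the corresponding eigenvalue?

-8

Compute Qv: Q·(-3, 2) = (24, -16).
Since Qv = λv, compare component 1: 24 = λ·-3, so λ = -8.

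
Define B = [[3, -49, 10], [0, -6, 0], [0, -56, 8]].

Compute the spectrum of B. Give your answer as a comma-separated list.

Compute the characteristic polynomial p(λ) = det(λI - B).
Cofactor expansion gives p(λ) = λ^3 - 5λ^2 - 42λ + 144.
Since p(3) = 0, λ = 3 is a root.
Dividing by (λ - 3) leaves λ^2 - 2λ - 48.
The quadratic factors as (λ + 6)·(λ - 8).
Eigenvalues: -6, 3, 8.

-6, 3, 8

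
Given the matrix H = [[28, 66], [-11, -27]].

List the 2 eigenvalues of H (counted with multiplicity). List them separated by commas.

-5, 6

det(H - sI) = (28 - s)(-27 - s) - (66)·(-11) = s^2 - s - 30.
This factors as (s + 5)·(s - 6) = 0.
Eigenvalues: -5, 6.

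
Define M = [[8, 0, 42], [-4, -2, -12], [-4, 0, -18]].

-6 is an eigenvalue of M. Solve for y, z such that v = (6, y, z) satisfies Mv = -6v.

0, -2

We need (M + 6I)v = 0.
M + 6I = [[14, 0, 42], [-4, 4, -12], [-4, 0, -12]].
Row 1: (14)·6 + (0)·y + (42)·z = 0
Row 2: (-4)·6 + (4)·y + (-12)·z = 0
Row 3: (-4)·6 + (0)·y + (-12)·z = 0
Solving gives y = 0, z = -2.
Check: M·(6, 0, -2) = (-36, 0, 12) = -6·(6, 0, -2).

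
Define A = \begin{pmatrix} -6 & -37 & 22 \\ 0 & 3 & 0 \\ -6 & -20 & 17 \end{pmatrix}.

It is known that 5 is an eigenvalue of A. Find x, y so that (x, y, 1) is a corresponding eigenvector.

We need (A - 5I)v = 0.
A - 5I = [[-11, -37, 22], [0, -2, 0], [-6, -20, 12]].
Row 1: (-11)·x + (-37)·y + (22)·1 = 0
Row 2: (0)·x + (-2)·y + (0)·1 = 0
Row 3: (-6)·x + (-20)·y + (12)·1 = 0
Solving gives x = 2, y = 0.
Check: A·(2, 0, 1) = (10, 0, 5) = 5·(2, 0, 1).

2, 0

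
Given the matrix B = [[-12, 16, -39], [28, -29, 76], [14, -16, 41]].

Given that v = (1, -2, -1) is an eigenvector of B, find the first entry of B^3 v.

First find the eigenvalue: Bv = (-5, 10, 5) = -5·(1, -2, -1), so λ = -5.
Then B^3 v = λ^3·v = (-5)^3·(1, -2, -1) = -125·(1, -2, -1) = (-125, 250, 125).

-125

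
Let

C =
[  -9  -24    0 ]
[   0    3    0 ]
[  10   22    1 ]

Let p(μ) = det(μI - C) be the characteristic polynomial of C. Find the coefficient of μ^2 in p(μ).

5

The coefficient of μ^2 of det(μI - C) is −trace(C).
trace(C) = (-9) + (3) + (1) = -5, so the coefficient is 5.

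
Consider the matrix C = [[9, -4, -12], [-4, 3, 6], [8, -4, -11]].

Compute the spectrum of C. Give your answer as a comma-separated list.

The characteristic polynomial is p(s) = det(sI - C).
Expanding the 3×3 determinant: p(s) = s^3 - s^2 - s + 1.
Since p(-1) = 0, s = -1 is a root.
Dividing by (s + 1) leaves s^2 - 2s + 1.
The quadratic factor is (s - 1)^2.
Eigenvalues: -1, 1, 1.

-1, 1, 1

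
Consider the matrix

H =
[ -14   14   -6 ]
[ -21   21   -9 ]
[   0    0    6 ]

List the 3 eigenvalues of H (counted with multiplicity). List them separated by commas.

Set up det(tI - H) = 0.
Expanding the 3×3 determinant: p(t) = t^3 - 13t^2 + 42t.
Rational-root test: t = 7 gives p(7) = 0.
Dividing by (t - 7) leaves t^2 - 6t.
The quadratic factors as t·(t - 6).
Eigenvalues: 0, 6, 7.

0, 6, 7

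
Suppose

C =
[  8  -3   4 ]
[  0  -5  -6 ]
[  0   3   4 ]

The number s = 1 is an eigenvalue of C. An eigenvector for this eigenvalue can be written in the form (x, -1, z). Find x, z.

-1, 1

We need (C - 1I)v = 0.
C - 1I = [[7, -3, 4], [0, -6, -6], [0, 3, 3]].
Row 1: (7)·x + (-3)·-1 + (4)·z = 0
Row 2: (0)·x + (-6)·-1 + (-6)·z = 0
Row 3: (0)·x + (3)·-1 + (3)·z = 0
Solving gives x = -1, z = 1.
Check: C·(-1, -1, 1) = (-1, -1, 1) = 1·(-1, -1, 1).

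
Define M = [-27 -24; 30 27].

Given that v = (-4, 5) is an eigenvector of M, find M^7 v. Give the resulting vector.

(-8748, 10935)

First find the eigenvalue: Mv = (-12, 15) = 3·(-4, 5), so λ = 3.
Then M^7 v = λ^7·v = 3^7·(-4, 5) = 2187·(-4, 5) = (-8748, 10935).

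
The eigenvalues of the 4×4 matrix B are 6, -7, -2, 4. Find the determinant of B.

336

det(B) is the product of the eigenvalues: (6) · (-7) · (-2) · (4) = 336.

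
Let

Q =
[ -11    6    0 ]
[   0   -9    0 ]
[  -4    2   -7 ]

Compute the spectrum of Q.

Set up det(λI - Q) = 0.
Expanding along the first row, p(λ) = λ^3 + 27λ^2 + 239λ + 693.
Rational-root test: λ = -7 gives p(-7) = 0.
Dividing by (λ + 7) leaves λ^2 + 20λ + 99.
The quadratic factors as (λ + 11)·(λ + 9).
Eigenvalues: -11, -9, -7.

-11, -9, -7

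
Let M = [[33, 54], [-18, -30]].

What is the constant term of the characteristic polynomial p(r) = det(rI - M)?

p(0) = det(0·I − M) = det(−M) = (−1)^2·det(M).
det(M) = -18, so p(0) = -18.

-18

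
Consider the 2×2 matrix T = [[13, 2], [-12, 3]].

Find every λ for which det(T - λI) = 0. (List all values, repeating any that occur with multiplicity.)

7, 9

det(T - tI) = (13 - t)(3 - t) - (2)·(-12) = t^2 - 16t + 63.
This factors as (t - 7)·(t - 9) = 0.
Eigenvalues: 7, 9.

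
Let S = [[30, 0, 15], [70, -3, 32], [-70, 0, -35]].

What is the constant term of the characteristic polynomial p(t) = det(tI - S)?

p(0) = det(0·I − S) = det(−S) = (−1)^3·det(S).
det(S) = 0, so p(0) = 0.

0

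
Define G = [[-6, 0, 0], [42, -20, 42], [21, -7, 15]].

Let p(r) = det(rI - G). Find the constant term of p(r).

p(r) = r^3 + 11r^2 + 24r - 36.
The constant term is -36.

-36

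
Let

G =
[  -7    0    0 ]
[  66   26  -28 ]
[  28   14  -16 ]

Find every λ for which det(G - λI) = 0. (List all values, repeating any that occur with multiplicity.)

The characteristic polynomial is p(lambda) = det(lambda·I - G).
Expanding along the first row, p(lambda) = lambda^3 - 3·lambda^2 - 94·lambda - 168.
Since p(-2) = 0, lambda = -2 is a root.
Factor out (lambda + 2): p(lambda) = (lambda + 2)·(lambda^2 - 5·lambda - 84).
The quadratic factors as (lambda + 7)·(lambda - 12).
Eigenvalues: -7, -2, 12.

-7, -2, 12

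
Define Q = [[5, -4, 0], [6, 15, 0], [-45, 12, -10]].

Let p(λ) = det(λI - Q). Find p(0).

990

p(0) = det(0·I − Q) = det(−Q) = (−1)^3·det(Q).
det(Q) = -990, so p(0) = 990.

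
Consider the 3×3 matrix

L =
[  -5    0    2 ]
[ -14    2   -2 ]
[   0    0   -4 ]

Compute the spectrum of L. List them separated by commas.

The characteristic polynomial is p(λ) = det(λI - L).
Cofactor expansion gives p(λ) = λ^3 + 7λ^2 + 2λ - 40.
Rational-root test: λ = -4 gives p(-4) = 0.
Dividing by (λ + 4) leaves λ^2 + 3λ - 10.
The quadratic factors as (λ + 5)·(λ - 2).
Eigenvalues: -5, -4, 2.

-5, -4, 2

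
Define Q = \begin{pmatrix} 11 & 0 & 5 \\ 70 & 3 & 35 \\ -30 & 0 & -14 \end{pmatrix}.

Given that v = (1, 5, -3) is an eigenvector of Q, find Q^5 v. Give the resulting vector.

First find the eigenvalue: Qv = (-4, -20, 12) = -4·(1, 5, -3), so λ = -4.
Then Q^5 v = λ^5·v = (-4)^5·(1, 5, -3) = -1024·(1, 5, -3) = (-1024, -5120, 3072).

(-1024, -5120, 3072)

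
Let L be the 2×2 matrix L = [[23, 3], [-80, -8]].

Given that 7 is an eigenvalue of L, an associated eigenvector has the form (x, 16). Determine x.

-3

We need (L - 7I)v = 0.
L - 7I = [[16, 3], [-80, -15]].
Row 1: (16)·x + (3)·16 = 0
Row 2: (-80)·x + (-15)·16 = 0
Solving gives x = -3.
Check: L·(-3, 16) = (-21, 112) = 7·(-3, 16).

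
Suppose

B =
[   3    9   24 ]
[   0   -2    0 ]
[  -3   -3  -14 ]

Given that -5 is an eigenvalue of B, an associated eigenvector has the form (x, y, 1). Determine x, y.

We need (B + 5I)v = 0.
B + 5I = [[8, 9, 24], [0, 3, 0], [-3, -3, -9]].
Row 1: (8)·x + (9)·y + (24)·1 = 0
Row 2: (0)·x + (3)·y + (0)·1 = 0
Row 3: (-3)·x + (-3)·y + (-9)·1 = 0
Solving gives x = -3, y = 0.
Check: B·(-3, 0, 1) = (15, 0, -5) = -5·(-3, 0, 1).

-3, 0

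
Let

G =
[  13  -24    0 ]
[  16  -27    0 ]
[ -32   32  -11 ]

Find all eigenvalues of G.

-11, -11, -3

Set up det(tI - G) = 0.
Expanding the 3×3 determinant: p(t) = t^3 + 25t^2 + 187t + 363.
Try t = -3: p(-3) = 0, so -3 is a root.
Factor out (t + 3): p(t) = (t + 3)·(t^2 + 22t + 121).
The quadratic factor is (t + 11)^2.
Eigenvalues: -11, -11, -3.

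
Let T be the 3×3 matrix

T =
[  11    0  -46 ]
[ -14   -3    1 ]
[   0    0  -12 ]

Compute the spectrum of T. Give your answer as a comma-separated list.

-12, -3, 11

Compute the characteristic polynomial p(r) = det(rI - T).
Expanding the 3×3 determinant: p(r) = r^3 + 4r^2 - 129r - 396.
Try r = -3: p(-3) = 0, so -3 is a root.
Factor out (r + 3): p(r) = (r + 3)·(r^2 + r - 132).
The quadratic factors as (r + 12)·(r - 11).
Eigenvalues: -12, -3, 11.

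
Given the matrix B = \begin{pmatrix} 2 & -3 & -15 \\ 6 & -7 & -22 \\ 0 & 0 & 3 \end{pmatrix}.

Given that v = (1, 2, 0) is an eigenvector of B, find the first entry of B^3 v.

First find the eigenvalue: Bv = (-4, -8, 0) = -4·(1, 2, 0), so λ = -4.
Then B^3 v = λ^3·v = (-4)^3·(1, 2, 0) = -64·(1, 2, 0) = (-64, -128, 0).

-64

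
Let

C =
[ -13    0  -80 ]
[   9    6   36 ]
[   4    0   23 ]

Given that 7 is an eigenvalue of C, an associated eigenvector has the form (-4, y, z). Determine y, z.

0, 1

We need (C - 7I)v = 0.
C - 7I = [[-20, 0, -80], [9, -1, 36], [4, 0, 16]].
Row 1: (-20)·-4 + (0)·y + (-80)·z = 0
Row 2: (9)·-4 + (-1)·y + (36)·z = 0
Row 3: (4)·-4 + (0)·y + (16)·z = 0
Solving gives y = 0, z = 1.
Check: C·(-4, 0, 1) = (-28, 0, 7) = 7·(-4, 0, 1).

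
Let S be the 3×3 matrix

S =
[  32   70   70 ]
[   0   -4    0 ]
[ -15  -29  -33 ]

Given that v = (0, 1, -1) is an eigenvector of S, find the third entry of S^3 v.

First find the eigenvalue: Sv = (0, -4, 4) = -4·(0, 1, -1), so λ = -4.
Then S^3 v = λ^3·v = (-4)^3·(0, 1, -1) = -64·(0, 1, -1) = (0, -64, 64).

64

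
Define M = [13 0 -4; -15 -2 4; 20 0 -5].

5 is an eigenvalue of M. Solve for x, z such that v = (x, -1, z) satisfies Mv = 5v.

We need (M - 5I)v = 0.
M - 5I = [[8, 0, -4], [-15, -7, 4], [20, 0, -10]].
Row 1: (8)·x + (0)·-1 + (-4)·z = 0
Row 2: (-15)·x + (-7)·-1 + (4)·z = 0
Row 3: (20)·x + (0)·-1 + (-10)·z = 0
Solving gives x = 1, z = 2.
Check: M·(1, -1, 2) = (5, -5, 10) = 5·(1, -1, 2).

1, 2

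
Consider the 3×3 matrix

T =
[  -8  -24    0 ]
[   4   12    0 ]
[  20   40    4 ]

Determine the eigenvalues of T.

0, 4, 4

Set up det(lambda·I - T) = 0.
Expanding along the first row, p(lambda) = lambda^3 - 8·lambda^2 + 16·lambda.
Since p(4) = 0, lambda = 4 is a root.
Factor out (lambda - 4): p(lambda) = (lambda - 4)·(lambda^2 - 4·lambda).
The quadratic factors as lambda·(lambda - 4).
Eigenvalues: 0, 4, 4.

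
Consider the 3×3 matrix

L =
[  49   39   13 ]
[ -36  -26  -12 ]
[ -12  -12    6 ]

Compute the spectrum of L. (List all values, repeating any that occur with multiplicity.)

Compute the characteristic polynomial p(s) = det(sI - L).
Expanding along the first row, p(s) = s^3 - 29s^2 + 280s - 900.
Try s = 9: p(9) = 0, so 9 is a root.
Dividing by (s - 9) leaves s^2 - 20s + 100.
The quadratic factor is (s - 10)^2.
Eigenvalues: 9, 10, 10.

9, 10, 10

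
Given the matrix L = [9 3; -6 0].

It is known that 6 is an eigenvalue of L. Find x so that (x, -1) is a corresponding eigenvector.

1

We need (L - 6I)v = 0.
L - 6I = [[3, 3], [-6, -6]].
Row 1: (3)·x + (3)·-1 = 0
Row 2: (-6)·x + (-6)·-1 = 0
Solving gives x = 1.
Check: L·(1, -1) = (6, -6) = 6·(1, -1).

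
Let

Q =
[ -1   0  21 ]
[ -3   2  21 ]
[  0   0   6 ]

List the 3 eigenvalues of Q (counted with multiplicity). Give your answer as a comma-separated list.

-1, 2, 6

Set up det(λI - Q) = 0.
Expanding along the first row, p(λ) = λ^3 - 7λ^2 + 4λ + 12.
Rational-root test: λ = 6 gives p(6) = 0.
Factor out (λ - 6): p(λ) = (λ - 6)·(λ^2 - λ - 2).
The quadratic factors as (λ + 1)·(λ - 2).
Eigenvalues: -1, 2, 6.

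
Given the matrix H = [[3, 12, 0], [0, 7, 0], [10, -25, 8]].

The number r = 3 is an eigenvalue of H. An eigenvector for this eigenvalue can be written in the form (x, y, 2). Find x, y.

-1, 0

We need (H - 3I)v = 0.
H - 3I = [[0, 12, 0], [0, 4, 0], [10, -25, 5]].
Row 1: (0)·x + (12)·y + (0)·2 = 0
Row 2: (0)·x + (4)·y + (0)·2 = 0
Row 3: (10)·x + (-25)·y + (5)·2 = 0
Solving gives x = -1, y = 0.
Check: H·(-1, 0, 2) = (-3, 0, 6) = 3·(-1, 0, 2).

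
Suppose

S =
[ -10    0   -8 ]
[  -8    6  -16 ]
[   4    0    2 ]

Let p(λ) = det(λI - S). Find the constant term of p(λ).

-72

p(λ) = λ^3 + 2λ^2 - 36λ - 72.
The constant term is -72.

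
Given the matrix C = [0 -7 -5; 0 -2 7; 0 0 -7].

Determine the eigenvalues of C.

C is upper triangular, so its eigenvalues are the diagonal entries.
Diagonal: 0, -2, -7.

-7, -2, 0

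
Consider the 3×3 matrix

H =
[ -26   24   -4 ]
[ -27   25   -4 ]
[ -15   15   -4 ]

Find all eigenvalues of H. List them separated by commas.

-4, -2, 1

The characteristic polynomial is p(λ) = det(λI - H).
Expanding the 3×3 determinant: p(λ) = λ^3 + 5λ^2 + 2λ - 8.
Rational-root test: λ = 1 gives p(1) = 0.
Dividing by (λ - 1) leaves λ^2 + 6λ + 8.
The quadratic factors as (λ + 4)·(λ + 2).
Eigenvalues: -4, -2, 1.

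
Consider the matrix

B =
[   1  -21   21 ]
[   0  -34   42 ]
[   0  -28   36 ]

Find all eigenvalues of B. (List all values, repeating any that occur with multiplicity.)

Compute the characteristic polynomial p(s) = det(sI - B).
Expanding along the first row, p(s) = s^3 - 3s^2 - 46s + 48.
Since p(-6) = 0, s = -6 is a root.
Dividing by (s + 6) leaves s^2 - 9s + 8.
The quadratic factors as (s - 1)·(s - 8).
Eigenvalues: -6, 1, 8.

-6, 1, 8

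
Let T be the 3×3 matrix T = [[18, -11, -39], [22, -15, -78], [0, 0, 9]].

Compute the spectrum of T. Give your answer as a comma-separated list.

-4, 7, 9

Compute the characteristic polynomial p(r) = det(rI - T).
Expanding the 3×3 determinant: p(r) = r^3 - 12r^2 - r + 252.
Since p(-4) = 0, r = -4 is a root.
Factor out (r + 4): p(r) = (r + 4)·(r^2 - 16r + 63).
The quadratic factors as (r - 7)·(r - 9).
Eigenvalues: -4, 7, 9.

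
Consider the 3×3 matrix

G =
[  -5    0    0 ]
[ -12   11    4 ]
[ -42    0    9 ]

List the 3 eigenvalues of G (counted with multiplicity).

The characteristic polynomial is p(t) = det(tI - G).
Expanding the 3×3 determinant: p(t) = t^3 - 15t^2 - t + 495.
Try t = -5: p(-5) = 0, so -5 is a root.
Factor out (t + 5): p(t) = (t + 5)·(t^2 - 20t + 99).
The quadratic factors as (t - 9)·(t - 11).
Eigenvalues: -5, 9, 11.

-5, 9, 11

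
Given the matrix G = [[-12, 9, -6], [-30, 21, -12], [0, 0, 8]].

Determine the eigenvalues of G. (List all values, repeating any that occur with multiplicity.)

The characteristic polynomial is p(μ) = det(μI - G).
Expanding along the first row, p(μ) = μ^3 - 17μ^2 + 90μ - 144.
Try μ = 6: p(6) = 0, so 6 is a root.
Dividing by (μ - 6) leaves μ^2 - 11μ + 24.
The quadratic factors as (μ - 3)·(μ - 8).
Eigenvalues: 3, 6, 8.

3, 6, 8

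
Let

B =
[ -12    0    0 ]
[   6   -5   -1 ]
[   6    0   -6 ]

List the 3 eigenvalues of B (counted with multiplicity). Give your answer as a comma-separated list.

Compute the characteristic polynomial p(lambda) = det(lambda·I - B).
Expanding along the first row, p(lambda) = lambda^3 + 23·lambda^2 + 162·lambda + 360.
Since p(-6) = 0, lambda = -6 is a root.
Factor out (lambda + 6): p(lambda) = (lambda + 6)·(lambda^2 + 17·lambda + 60).
The quadratic factors as (lambda + 12)·(lambda + 5).
Eigenvalues: -12, -6, -5.

-12, -6, -5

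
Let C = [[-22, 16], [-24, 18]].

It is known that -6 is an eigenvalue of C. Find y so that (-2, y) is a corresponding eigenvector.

-2

We need (C + 6I)v = 0.
C + 6I = [[-16, 16], [-24, 24]].
Row 1: (-16)·-2 + (16)·y = 0
Row 2: (-24)·-2 + (24)·y = 0
Solving gives y = -2.
Check: C·(-2, -2) = (12, 12) = -6·(-2, -2).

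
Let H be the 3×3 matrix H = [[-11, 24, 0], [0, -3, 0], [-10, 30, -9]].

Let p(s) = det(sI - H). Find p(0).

p(0) = det(0·I − H) = det(−H) = (−1)^3·det(H).
det(H) = -297, so p(0) = 297.

297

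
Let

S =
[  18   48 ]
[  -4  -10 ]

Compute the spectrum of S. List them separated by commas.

det(S - λI) = (18 - λ)(-10 - λ) - (48)·(-4) = λ^2 - 8λ + 12.
This factors as (λ - 2)·(λ - 6) = 0.
Eigenvalues: 2, 6.

2, 6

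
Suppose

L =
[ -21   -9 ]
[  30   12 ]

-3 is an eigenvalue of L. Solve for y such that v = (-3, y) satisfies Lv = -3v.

We need (L + 3I)v = 0.
L + 3I = [[-18, -9], [30, 15]].
Row 1: (-18)·-3 + (-9)·y = 0
Row 2: (30)·-3 + (15)·y = 0
Solving gives y = 6.
Check: L·(-3, 6) = (9, -18) = -3·(-3, 6).

6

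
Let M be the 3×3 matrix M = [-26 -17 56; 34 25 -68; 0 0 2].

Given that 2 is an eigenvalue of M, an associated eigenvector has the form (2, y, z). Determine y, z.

We need (M - 2I)v = 0.
M - 2I = [[-28, -17, 56], [34, 23, -68], [0, 0, 0]].
Row 1: (-28)·2 + (-17)·y + (56)·z = 0
Row 2: (34)·2 + (23)·y + (-68)·z = 0
Row 3: (0)·2 + (0)·y + (0)·z = 0
Solving gives y = 0, z = 1.
Check: M·(2, 0, 1) = (4, 0, 2) = 2·(2, 0, 1).

0, 1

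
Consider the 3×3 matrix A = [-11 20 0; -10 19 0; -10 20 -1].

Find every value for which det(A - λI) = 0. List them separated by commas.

Set up det(rI - A) = 0.
Expanding along the first row, p(r) = r^3 - 7r^2 - 17r - 9.
Rational-root test: r = -1 gives p(-1) = 0.
Dividing by (r + 1) leaves r^2 - 8r - 9.
The quadratic factors as (r + 1)·(r - 9).
Eigenvalues: -1, -1, 9.

-1, -1, 9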